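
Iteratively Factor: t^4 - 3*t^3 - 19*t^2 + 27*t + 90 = (t + 3)*(t^3 - 6*t^2 - t + 30) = (t - 5)*(t + 3)*(t^2 - t - 6) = (t - 5)*(t + 2)*(t + 3)*(t - 3)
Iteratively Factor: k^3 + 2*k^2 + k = (k + 1)*(k^2 + k) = k*(k + 1)*(k + 1)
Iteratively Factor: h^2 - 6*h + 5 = (h - 1)*(h - 5)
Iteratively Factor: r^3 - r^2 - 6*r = (r - 3)*(r^2 + 2*r) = r*(r - 3)*(r + 2)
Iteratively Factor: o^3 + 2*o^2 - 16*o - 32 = (o - 4)*(o^2 + 6*o + 8) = (o - 4)*(o + 4)*(o + 2)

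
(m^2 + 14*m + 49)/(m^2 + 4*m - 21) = (m + 7)/(m - 3)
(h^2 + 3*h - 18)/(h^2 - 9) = (h + 6)/(h + 3)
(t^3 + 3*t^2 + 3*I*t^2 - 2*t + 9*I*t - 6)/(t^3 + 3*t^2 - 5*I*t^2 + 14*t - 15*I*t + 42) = (t + I)/(t - 7*I)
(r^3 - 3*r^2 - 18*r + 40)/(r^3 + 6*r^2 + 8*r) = (r^2 - 7*r + 10)/(r*(r + 2))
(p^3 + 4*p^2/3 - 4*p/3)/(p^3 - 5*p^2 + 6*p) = (3*p^2 + 4*p - 4)/(3*(p^2 - 5*p + 6))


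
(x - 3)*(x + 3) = x^2 - 9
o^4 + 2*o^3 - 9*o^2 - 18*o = o*(o - 3)*(o + 2)*(o + 3)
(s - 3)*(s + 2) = s^2 - s - 6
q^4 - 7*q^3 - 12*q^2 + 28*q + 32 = (q - 8)*(q - 2)*(q + 1)*(q + 2)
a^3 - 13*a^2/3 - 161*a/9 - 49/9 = (a - 7)*(a + 1/3)*(a + 7/3)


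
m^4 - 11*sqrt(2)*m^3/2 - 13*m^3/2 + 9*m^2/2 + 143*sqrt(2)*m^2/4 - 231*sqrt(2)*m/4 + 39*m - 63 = (m - 7/2)*(m - 3)*(m - 6*sqrt(2))*(m + sqrt(2)/2)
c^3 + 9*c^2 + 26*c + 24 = (c + 2)*(c + 3)*(c + 4)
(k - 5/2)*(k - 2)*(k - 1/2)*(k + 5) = k^4 - 71*k^2/4 + 135*k/4 - 25/2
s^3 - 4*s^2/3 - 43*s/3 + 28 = (s - 3)*(s - 7/3)*(s + 4)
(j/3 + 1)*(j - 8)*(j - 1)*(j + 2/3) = j^4/3 - 16*j^3/9 - 23*j^2/3 + 34*j/9 + 16/3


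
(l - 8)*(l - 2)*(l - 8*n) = l^3 - 8*l^2*n - 10*l^2 + 80*l*n + 16*l - 128*n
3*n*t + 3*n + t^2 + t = (3*n + t)*(t + 1)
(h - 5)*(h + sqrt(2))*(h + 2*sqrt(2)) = h^3 - 5*h^2 + 3*sqrt(2)*h^2 - 15*sqrt(2)*h + 4*h - 20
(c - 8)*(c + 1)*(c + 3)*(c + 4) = c^4 - 45*c^2 - 140*c - 96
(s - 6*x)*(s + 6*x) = s^2 - 36*x^2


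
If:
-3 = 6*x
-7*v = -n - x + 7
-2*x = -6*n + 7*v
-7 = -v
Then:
No Solution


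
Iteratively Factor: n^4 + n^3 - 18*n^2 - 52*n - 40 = (n + 2)*(n^3 - n^2 - 16*n - 20) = (n - 5)*(n + 2)*(n^2 + 4*n + 4) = (n - 5)*(n + 2)^2*(n + 2)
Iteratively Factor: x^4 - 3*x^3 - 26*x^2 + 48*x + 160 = (x + 2)*(x^3 - 5*x^2 - 16*x + 80) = (x - 5)*(x + 2)*(x^2 - 16) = (x - 5)*(x - 4)*(x + 2)*(x + 4)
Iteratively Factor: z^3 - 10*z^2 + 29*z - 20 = (z - 5)*(z^2 - 5*z + 4) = (z - 5)*(z - 1)*(z - 4)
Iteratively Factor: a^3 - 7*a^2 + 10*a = (a - 2)*(a^2 - 5*a) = (a - 5)*(a - 2)*(a)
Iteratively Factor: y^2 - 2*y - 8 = (y - 4)*(y + 2)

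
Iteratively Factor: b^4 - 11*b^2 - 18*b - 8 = (b + 1)*(b^3 - b^2 - 10*b - 8) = (b + 1)*(b + 2)*(b^2 - 3*b - 4) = (b + 1)^2*(b + 2)*(b - 4)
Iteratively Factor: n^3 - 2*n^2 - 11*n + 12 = (n + 3)*(n^2 - 5*n + 4) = (n - 1)*(n + 3)*(n - 4)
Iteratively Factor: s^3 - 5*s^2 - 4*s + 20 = (s - 5)*(s^2 - 4) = (s - 5)*(s - 2)*(s + 2)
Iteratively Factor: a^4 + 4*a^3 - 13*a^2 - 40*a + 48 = (a + 4)*(a^3 - 13*a + 12) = (a - 1)*(a + 4)*(a^2 + a - 12) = (a - 3)*(a - 1)*(a + 4)*(a + 4)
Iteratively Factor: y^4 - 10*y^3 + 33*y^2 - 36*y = (y - 3)*(y^3 - 7*y^2 + 12*y) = (y - 4)*(y - 3)*(y^2 - 3*y) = y*(y - 4)*(y - 3)*(y - 3)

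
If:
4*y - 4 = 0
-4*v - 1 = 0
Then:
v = -1/4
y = 1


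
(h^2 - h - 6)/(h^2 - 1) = (h^2 - h - 6)/(h^2 - 1)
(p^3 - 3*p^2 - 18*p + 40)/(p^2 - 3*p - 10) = (p^2 + 2*p - 8)/(p + 2)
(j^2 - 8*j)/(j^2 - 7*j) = (j - 8)/(j - 7)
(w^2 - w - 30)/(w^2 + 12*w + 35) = (w - 6)/(w + 7)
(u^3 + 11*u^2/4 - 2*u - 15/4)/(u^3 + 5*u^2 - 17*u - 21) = (4*u^2 + 7*u - 15)/(4*(u^2 + 4*u - 21))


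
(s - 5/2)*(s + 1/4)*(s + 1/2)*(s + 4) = s^4 + 9*s^3/4 - 35*s^2/4 - 117*s/16 - 5/4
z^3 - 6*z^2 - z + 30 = (z - 5)*(z - 3)*(z + 2)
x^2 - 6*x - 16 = (x - 8)*(x + 2)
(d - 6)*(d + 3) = d^2 - 3*d - 18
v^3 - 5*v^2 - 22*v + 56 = (v - 7)*(v - 2)*(v + 4)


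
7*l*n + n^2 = n*(7*l + n)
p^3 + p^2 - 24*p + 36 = (p - 3)*(p - 2)*(p + 6)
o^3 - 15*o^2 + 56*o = o*(o - 8)*(o - 7)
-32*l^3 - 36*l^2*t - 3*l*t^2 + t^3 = (-8*l + t)*(l + t)*(4*l + t)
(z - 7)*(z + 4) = z^2 - 3*z - 28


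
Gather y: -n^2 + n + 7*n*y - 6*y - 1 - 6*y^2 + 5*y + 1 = -n^2 + n - 6*y^2 + y*(7*n - 1)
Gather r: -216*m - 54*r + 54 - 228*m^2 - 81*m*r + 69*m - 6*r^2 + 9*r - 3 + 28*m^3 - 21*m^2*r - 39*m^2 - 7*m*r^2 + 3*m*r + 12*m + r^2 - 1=28*m^3 - 267*m^2 - 135*m + r^2*(-7*m - 5) + r*(-21*m^2 - 78*m - 45) + 50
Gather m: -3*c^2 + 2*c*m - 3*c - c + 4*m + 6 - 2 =-3*c^2 - 4*c + m*(2*c + 4) + 4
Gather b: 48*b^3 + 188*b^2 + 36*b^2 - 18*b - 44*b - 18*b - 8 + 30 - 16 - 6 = 48*b^3 + 224*b^2 - 80*b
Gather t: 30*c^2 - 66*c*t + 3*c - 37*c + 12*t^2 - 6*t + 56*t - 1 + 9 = 30*c^2 - 34*c + 12*t^2 + t*(50 - 66*c) + 8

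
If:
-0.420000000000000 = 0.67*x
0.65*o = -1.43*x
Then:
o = 1.38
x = -0.63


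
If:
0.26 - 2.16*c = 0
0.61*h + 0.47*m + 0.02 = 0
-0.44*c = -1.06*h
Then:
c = 0.12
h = 0.05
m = -0.11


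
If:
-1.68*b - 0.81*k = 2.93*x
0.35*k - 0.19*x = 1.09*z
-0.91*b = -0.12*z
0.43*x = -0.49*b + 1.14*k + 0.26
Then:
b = -0.01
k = -0.21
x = 0.06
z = -0.08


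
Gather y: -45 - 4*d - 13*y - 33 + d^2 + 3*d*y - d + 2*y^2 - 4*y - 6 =d^2 - 5*d + 2*y^2 + y*(3*d - 17) - 84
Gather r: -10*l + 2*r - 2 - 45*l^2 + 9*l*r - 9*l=-45*l^2 - 19*l + r*(9*l + 2) - 2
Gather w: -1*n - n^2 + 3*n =-n^2 + 2*n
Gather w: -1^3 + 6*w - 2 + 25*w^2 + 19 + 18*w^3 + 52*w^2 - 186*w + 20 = 18*w^3 + 77*w^2 - 180*w + 36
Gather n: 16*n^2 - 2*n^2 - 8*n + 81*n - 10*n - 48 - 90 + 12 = 14*n^2 + 63*n - 126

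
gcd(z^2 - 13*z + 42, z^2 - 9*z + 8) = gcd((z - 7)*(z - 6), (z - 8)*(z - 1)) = 1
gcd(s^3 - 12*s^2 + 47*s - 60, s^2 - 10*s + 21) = s - 3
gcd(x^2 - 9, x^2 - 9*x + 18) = x - 3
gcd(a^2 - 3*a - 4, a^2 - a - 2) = a + 1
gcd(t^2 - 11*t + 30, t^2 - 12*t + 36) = t - 6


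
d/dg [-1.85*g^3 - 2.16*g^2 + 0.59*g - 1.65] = -5.55*g^2 - 4.32*g + 0.59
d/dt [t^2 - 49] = 2*t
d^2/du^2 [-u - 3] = 0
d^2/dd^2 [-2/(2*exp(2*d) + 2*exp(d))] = ((exp(d) + 1)*(4*exp(d) + 1) - 2*(2*exp(d) + 1)^2)*exp(-d)/(exp(d) + 1)^3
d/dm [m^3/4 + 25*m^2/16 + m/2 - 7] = 3*m^2/4 + 25*m/8 + 1/2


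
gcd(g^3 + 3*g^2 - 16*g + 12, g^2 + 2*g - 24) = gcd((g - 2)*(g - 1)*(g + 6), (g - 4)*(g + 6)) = g + 6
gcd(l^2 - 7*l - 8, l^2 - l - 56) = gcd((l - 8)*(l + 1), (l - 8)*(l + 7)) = l - 8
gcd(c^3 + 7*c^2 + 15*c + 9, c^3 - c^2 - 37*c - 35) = c + 1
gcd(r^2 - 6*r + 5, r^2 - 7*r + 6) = r - 1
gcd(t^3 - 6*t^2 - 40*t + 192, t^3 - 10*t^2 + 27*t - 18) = 1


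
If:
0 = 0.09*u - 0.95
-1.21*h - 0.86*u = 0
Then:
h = -7.50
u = 10.56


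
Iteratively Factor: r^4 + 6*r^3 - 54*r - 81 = (r + 3)*(r^3 + 3*r^2 - 9*r - 27) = (r - 3)*(r + 3)*(r^2 + 6*r + 9) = (r - 3)*(r + 3)^2*(r + 3)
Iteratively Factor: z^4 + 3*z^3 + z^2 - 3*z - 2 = (z - 1)*(z^3 + 4*z^2 + 5*z + 2) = (z - 1)*(z + 2)*(z^2 + 2*z + 1) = (z - 1)*(z + 1)*(z + 2)*(z + 1)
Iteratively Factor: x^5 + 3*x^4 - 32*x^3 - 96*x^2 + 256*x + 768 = (x - 4)*(x^4 + 7*x^3 - 4*x^2 - 112*x - 192) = (x - 4)*(x + 4)*(x^3 + 3*x^2 - 16*x - 48) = (x - 4)*(x + 4)^2*(x^2 - x - 12) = (x - 4)^2*(x + 4)^2*(x + 3)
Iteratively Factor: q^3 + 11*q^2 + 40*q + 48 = (q + 3)*(q^2 + 8*q + 16) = (q + 3)*(q + 4)*(q + 4)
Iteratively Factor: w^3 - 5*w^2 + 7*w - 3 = (w - 1)*(w^2 - 4*w + 3) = (w - 3)*(w - 1)*(w - 1)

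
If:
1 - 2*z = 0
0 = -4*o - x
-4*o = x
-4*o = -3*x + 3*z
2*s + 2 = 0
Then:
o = -3/32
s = -1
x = 3/8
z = 1/2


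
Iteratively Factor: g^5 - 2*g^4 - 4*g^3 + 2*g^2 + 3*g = (g + 1)*(g^4 - 3*g^3 - g^2 + 3*g) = g*(g + 1)*(g^3 - 3*g^2 - g + 3) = g*(g + 1)^2*(g^2 - 4*g + 3) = g*(g - 1)*(g + 1)^2*(g - 3)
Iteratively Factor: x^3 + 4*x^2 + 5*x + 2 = (x + 1)*(x^2 + 3*x + 2) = (x + 1)^2*(x + 2)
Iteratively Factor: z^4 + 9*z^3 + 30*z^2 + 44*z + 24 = (z + 2)*(z^3 + 7*z^2 + 16*z + 12) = (z + 2)^2*(z^2 + 5*z + 6) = (z + 2)^2*(z + 3)*(z + 2)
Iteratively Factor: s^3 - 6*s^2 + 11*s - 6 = (s - 3)*(s^2 - 3*s + 2) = (s - 3)*(s - 1)*(s - 2)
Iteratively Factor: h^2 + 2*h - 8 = (h - 2)*(h + 4)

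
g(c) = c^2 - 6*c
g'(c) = 2*c - 6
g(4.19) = -7.58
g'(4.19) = 2.38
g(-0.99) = 6.92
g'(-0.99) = -7.98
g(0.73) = -3.85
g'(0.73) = -4.54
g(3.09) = -8.99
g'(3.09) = 0.18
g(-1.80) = 14.04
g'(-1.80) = -9.60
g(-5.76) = 67.74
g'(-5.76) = -17.52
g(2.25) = -8.44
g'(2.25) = -1.50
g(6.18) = 1.11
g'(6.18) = 6.36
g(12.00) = 72.00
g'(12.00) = 18.00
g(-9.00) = 135.00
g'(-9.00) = -24.00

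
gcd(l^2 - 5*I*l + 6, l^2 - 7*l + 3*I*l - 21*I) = 1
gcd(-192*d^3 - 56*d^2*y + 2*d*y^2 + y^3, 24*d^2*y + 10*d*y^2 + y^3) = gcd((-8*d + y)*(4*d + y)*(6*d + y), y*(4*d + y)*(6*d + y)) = 24*d^2 + 10*d*y + y^2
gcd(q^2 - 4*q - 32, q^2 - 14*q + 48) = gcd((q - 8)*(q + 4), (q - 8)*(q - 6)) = q - 8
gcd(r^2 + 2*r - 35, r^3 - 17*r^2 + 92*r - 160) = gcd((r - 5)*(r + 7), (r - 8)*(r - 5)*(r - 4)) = r - 5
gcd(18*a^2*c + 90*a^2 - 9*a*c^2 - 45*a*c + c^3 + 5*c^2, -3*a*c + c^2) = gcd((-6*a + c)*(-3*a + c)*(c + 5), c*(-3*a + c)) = 3*a - c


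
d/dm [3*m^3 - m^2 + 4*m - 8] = 9*m^2 - 2*m + 4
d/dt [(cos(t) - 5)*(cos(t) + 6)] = -sin(t) - sin(2*t)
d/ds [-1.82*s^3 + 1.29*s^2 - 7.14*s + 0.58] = -5.46*s^2 + 2.58*s - 7.14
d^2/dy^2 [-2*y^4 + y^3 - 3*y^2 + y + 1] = -24*y^2 + 6*y - 6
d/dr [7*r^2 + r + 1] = 14*r + 1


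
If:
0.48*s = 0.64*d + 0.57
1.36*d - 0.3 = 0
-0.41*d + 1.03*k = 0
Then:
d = 0.22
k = 0.09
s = 1.48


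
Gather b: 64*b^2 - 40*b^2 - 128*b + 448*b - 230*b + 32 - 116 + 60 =24*b^2 + 90*b - 24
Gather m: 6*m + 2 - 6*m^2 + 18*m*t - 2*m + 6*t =-6*m^2 + m*(18*t + 4) + 6*t + 2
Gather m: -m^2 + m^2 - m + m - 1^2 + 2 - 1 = 0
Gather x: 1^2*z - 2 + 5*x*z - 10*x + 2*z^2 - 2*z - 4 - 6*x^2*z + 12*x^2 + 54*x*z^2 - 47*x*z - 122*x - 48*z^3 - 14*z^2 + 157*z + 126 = x^2*(12 - 6*z) + x*(54*z^2 - 42*z - 132) - 48*z^3 - 12*z^2 + 156*z + 120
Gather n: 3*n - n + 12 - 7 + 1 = 2*n + 6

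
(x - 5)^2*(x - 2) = x^3 - 12*x^2 + 45*x - 50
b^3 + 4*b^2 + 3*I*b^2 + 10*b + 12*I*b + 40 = (b + 4)*(b - 2*I)*(b + 5*I)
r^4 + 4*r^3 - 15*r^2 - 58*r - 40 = (r - 4)*(r + 1)*(r + 2)*(r + 5)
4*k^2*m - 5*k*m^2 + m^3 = m*(-4*k + m)*(-k + m)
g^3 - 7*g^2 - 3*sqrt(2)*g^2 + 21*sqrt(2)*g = g*(g - 7)*(g - 3*sqrt(2))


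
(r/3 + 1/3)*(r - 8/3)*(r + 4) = r^3/3 + 7*r^2/9 - 28*r/9 - 32/9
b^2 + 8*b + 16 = (b + 4)^2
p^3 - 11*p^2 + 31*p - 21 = (p - 7)*(p - 3)*(p - 1)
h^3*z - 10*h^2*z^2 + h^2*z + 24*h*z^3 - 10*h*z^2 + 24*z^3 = (h - 6*z)*(h - 4*z)*(h*z + z)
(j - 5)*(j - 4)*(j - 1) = j^3 - 10*j^2 + 29*j - 20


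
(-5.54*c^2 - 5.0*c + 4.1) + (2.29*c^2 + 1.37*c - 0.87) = -3.25*c^2 - 3.63*c + 3.23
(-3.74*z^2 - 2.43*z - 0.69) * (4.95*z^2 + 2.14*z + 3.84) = -18.513*z^4 - 20.0321*z^3 - 22.9773*z^2 - 10.8078*z - 2.6496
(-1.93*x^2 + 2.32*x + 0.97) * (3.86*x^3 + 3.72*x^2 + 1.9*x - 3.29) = -7.4498*x^5 + 1.7756*x^4 + 8.7076*x^3 + 14.3661*x^2 - 5.7898*x - 3.1913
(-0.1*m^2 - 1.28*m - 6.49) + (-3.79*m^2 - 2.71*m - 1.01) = -3.89*m^2 - 3.99*m - 7.5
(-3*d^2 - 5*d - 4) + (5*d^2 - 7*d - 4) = 2*d^2 - 12*d - 8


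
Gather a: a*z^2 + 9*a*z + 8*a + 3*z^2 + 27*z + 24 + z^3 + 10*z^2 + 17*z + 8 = a*(z^2 + 9*z + 8) + z^3 + 13*z^2 + 44*z + 32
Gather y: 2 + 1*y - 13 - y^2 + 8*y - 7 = -y^2 + 9*y - 18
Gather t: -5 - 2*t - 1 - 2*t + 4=-4*t - 2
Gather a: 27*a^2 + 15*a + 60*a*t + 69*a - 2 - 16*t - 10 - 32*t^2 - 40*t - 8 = 27*a^2 + a*(60*t + 84) - 32*t^2 - 56*t - 20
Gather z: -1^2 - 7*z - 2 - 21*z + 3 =-28*z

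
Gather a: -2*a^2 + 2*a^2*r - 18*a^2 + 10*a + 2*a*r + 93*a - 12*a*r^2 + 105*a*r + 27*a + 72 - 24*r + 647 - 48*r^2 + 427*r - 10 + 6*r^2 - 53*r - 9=a^2*(2*r - 20) + a*(-12*r^2 + 107*r + 130) - 42*r^2 + 350*r + 700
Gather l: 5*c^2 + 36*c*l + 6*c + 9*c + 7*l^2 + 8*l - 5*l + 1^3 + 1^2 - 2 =5*c^2 + 15*c + 7*l^2 + l*(36*c + 3)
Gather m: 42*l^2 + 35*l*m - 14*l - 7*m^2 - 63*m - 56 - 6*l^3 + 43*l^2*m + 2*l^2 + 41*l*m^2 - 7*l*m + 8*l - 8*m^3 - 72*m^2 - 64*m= -6*l^3 + 44*l^2 - 6*l - 8*m^3 + m^2*(41*l - 79) + m*(43*l^2 + 28*l - 127) - 56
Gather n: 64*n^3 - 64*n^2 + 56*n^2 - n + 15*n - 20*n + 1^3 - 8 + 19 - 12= 64*n^3 - 8*n^2 - 6*n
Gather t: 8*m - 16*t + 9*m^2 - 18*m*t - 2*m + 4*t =9*m^2 + 6*m + t*(-18*m - 12)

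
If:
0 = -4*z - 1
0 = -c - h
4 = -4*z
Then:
No Solution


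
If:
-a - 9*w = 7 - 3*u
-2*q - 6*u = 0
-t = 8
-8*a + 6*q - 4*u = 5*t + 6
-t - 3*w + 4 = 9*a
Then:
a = 211/137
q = -405/137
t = -8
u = 135/137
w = -85/137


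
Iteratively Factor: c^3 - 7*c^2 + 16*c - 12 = (c - 3)*(c^2 - 4*c + 4) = (c - 3)*(c - 2)*(c - 2)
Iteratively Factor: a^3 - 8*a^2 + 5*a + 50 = (a + 2)*(a^2 - 10*a + 25) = (a - 5)*(a + 2)*(a - 5)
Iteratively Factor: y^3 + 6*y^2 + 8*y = (y + 4)*(y^2 + 2*y) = y*(y + 4)*(y + 2)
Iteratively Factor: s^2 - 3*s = (s - 3)*(s)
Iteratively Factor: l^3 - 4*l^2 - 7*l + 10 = (l - 5)*(l^2 + l - 2) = (l - 5)*(l + 2)*(l - 1)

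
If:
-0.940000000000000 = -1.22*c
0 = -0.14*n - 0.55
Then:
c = 0.77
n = -3.93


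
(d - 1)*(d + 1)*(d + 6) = d^3 + 6*d^2 - d - 6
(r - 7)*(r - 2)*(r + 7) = r^3 - 2*r^2 - 49*r + 98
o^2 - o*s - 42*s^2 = (o - 7*s)*(o + 6*s)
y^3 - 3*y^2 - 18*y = y*(y - 6)*(y + 3)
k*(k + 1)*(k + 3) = k^3 + 4*k^2 + 3*k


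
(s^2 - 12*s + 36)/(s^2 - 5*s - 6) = (s - 6)/(s + 1)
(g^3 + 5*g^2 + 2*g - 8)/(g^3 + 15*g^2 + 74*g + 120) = (g^2 + g - 2)/(g^2 + 11*g + 30)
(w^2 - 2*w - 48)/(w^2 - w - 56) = (w + 6)/(w + 7)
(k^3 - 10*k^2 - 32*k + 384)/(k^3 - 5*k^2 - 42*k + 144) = (k - 8)/(k - 3)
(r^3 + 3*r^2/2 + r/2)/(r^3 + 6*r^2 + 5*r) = (r + 1/2)/(r + 5)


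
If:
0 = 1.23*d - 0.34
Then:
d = 0.28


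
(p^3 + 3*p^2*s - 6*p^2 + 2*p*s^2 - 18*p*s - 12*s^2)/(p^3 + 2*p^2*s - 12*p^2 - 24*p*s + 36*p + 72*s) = (p + s)/(p - 6)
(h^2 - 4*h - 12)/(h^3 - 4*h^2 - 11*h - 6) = (h + 2)/(h^2 + 2*h + 1)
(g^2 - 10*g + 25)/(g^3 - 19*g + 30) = (g^2 - 10*g + 25)/(g^3 - 19*g + 30)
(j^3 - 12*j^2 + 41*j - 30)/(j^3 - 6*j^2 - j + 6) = (j - 5)/(j + 1)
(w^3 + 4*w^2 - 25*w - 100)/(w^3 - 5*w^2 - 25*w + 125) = (w + 4)/(w - 5)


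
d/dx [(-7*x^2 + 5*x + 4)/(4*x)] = -7/4 - 1/x^2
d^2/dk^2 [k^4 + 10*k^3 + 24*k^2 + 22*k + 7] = 12*k^2 + 60*k + 48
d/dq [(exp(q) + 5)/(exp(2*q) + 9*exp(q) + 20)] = -exp(q)/(exp(2*q) + 8*exp(q) + 16)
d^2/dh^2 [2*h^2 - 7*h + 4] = 4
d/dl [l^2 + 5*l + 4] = 2*l + 5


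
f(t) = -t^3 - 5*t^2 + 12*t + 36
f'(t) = -3*t^2 - 10*t + 12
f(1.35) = 40.63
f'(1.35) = -6.97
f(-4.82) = -26.02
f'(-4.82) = -9.50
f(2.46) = 20.38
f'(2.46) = -30.75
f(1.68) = 37.31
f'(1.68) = -13.27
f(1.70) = 37.04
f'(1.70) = -13.67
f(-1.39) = 12.35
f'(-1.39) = 20.10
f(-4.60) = -27.66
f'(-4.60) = -5.48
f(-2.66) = -12.48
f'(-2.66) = 17.37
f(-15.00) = 2106.00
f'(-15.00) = -513.00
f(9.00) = -990.00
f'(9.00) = -321.00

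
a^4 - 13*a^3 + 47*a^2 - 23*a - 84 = (a - 7)*(a - 4)*(a - 3)*(a + 1)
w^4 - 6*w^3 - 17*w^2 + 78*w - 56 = (w - 7)*(w - 2)*(w - 1)*(w + 4)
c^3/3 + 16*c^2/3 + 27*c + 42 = (c/3 + 1)*(c + 6)*(c + 7)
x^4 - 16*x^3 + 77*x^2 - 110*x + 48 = (x - 8)*(x - 6)*(x - 1)^2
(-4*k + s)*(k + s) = -4*k^2 - 3*k*s + s^2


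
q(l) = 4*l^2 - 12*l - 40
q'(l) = 8*l - 12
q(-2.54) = 16.29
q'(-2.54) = -32.32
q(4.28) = -18.09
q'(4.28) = 22.24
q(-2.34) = 9.98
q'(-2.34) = -30.72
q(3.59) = -31.53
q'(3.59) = 16.72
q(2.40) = -45.76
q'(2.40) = 7.20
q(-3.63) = 56.27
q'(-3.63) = -41.04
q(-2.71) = 21.90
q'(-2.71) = -33.68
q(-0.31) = -35.90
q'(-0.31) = -14.48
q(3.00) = -40.00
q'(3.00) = 12.00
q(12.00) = 392.00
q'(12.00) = 84.00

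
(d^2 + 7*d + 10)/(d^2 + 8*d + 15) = (d + 2)/(d + 3)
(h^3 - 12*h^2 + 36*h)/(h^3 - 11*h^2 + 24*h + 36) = h/(h + 1)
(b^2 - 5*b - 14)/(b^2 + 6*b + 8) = (b - 7)/(b + 4)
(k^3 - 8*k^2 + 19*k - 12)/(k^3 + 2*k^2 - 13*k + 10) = (k^2 - 7*k + 12)/(k^2 + 3*k - 10)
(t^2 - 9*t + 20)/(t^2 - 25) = (t - 4)/(t + 5)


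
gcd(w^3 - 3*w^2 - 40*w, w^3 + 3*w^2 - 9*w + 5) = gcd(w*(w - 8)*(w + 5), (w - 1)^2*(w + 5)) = w + 5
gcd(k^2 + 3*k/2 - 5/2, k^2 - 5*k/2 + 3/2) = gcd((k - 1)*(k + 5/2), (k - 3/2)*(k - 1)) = k - 1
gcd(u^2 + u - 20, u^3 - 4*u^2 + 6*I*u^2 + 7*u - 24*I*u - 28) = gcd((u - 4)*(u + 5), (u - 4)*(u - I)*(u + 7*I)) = u - 4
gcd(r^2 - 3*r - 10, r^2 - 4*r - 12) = r + 2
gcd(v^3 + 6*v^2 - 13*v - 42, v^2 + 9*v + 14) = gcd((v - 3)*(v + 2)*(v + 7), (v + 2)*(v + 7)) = v^2 + 9*v + 14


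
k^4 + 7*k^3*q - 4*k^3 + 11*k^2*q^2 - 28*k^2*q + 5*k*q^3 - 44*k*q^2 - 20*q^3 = (k - 4)*(k + q)^2*(k + 5*q)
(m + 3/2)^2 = m^2 + 3*m + 9/4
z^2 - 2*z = z*(z - 2)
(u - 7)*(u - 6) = u^2 - 13*u + 42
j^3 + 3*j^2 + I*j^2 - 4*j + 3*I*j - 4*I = (j - 1)*(j + 4)*(j + I)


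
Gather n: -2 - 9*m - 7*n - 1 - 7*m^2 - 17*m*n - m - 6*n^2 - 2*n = -7*m^2 - 10*m - 6*n^2 + n*(-17*m - 9) - 3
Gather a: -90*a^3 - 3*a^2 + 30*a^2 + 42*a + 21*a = -90*a^3 + 27*a^2 + 63*a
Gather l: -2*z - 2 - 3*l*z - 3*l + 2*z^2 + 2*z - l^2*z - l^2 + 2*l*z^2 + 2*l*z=l^2*(-z - 1) + l*(2*z^2 - z - 3) + 2*z^2 - 2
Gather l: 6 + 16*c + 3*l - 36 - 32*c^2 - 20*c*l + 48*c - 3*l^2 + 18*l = -32*c^2 + 64*c - 3*l^2 + l*(21 - 20*c) - 30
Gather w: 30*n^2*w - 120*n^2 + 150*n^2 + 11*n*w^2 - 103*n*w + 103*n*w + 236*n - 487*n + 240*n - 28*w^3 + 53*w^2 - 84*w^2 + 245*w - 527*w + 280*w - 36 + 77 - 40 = 30*n^2 - 11*n - 28*w^3 + w^2*(11*n - 31) + w*(30*n^2 - 2) + 1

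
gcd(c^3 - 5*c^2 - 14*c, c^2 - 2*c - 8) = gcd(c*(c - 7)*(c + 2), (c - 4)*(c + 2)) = c + 2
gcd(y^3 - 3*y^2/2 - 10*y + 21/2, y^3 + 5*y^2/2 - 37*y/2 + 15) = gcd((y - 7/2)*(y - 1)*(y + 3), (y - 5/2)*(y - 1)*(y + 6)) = y - 1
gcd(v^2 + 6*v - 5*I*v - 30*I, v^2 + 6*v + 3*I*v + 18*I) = v + 6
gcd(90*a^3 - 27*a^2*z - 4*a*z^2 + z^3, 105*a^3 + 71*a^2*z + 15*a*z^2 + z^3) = 5*a + z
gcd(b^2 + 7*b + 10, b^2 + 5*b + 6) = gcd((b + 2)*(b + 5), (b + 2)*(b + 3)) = b + 2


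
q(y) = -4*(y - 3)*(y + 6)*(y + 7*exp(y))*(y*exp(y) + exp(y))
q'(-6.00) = 2.67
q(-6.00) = 0.00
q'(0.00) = 1500.00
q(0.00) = 504.00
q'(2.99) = -396171.47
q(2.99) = 4056.97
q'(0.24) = 2667.16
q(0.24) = 992.41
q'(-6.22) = 2.10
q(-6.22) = -0.52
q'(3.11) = -675804.44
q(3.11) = -59121.33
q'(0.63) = 6277.16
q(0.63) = 2649.43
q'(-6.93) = 0.73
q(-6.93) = -1.48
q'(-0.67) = 212.34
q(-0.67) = 38.47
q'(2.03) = 55877.96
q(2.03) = 39770.17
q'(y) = -4*(y - 3)*(y + 6)*(y + 7*exp(y))*(y*exp(y) + 2*exp(y)) - 4*(y - 3)*(y + 6)*(y*exp(y) + exp(y))*(7*exp(y) + 1) - 4*(y - 3)*(y + 7*exp(y))*(y*exp(y) + exp(y)) - 4*(y + 6)*(y + 7*exp(y))*(y*exp(y) + exp(y))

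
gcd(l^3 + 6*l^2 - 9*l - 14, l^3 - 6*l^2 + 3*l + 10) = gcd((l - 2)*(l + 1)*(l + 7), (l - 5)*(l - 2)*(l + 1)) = l^2 - l - 2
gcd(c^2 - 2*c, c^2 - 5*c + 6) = c - 2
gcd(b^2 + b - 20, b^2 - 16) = b - 4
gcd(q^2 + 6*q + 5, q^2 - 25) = q + 5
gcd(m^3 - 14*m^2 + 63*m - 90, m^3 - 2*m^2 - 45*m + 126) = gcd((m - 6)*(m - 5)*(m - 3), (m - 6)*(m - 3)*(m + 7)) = m^2 - 9*m + 18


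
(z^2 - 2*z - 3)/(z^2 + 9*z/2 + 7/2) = 2*(z - 3)/(2*z + 7)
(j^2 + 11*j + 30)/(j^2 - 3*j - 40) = (j + 6)/(j - 8)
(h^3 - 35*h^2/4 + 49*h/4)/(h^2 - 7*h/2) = (4*h^2 - 35*h + 49)/(2*(2*h - 7))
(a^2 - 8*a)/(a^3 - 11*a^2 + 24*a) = 1/(a - 3)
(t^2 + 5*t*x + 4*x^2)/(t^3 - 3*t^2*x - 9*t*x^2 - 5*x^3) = (-t - 4*x)/(-t^2 + 4*t*x + 5*x^2)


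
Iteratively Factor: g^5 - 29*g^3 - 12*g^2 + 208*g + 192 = (g + 1)*(g^4 - g^3 - 28*g^2 + 16*g + 192) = (g - 4)*(g + 1)*(g^3 + 3*g^2 - 16*g - 48) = (g - 4)^2*(g + 1)*(g^2 + 7*g + 12) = (g - 4)^2*(g + 1)*(g + 4)*(g + 3)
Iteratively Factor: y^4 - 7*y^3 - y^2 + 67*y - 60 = (y - 1)*(y^3 - 6*y^2 - 7*y + 60) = (y - 4)*(y - 1)*(y^2 - 2*y - 15) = (y - 5)*(y - 4)*(y - 1)*(y + 3)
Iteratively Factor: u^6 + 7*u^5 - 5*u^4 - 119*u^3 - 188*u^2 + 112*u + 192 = (u + 1)*(u^5 + 6*u^4 - 11*u^3 - 108*u^2 - 80*u + 192) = (u - 1)*(u + 1)*(u^4 + 7*u^3 - 4*u^2 - 112*u - 192) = (u - 4)*(u - 1)*(u + 1)*(u^3 + 11*u^2 + 40*u + 48) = (u - 4)*(u - 1)*(u + 1)*(u + 4)*(u^2 + 7*u + 12) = (u - 4)*(u - 1)*(u + 1)*(u + 4)^2*(u + 3)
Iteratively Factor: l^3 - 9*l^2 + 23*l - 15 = (l - 3)*(l^2 - 6*l + 5) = (l - 3)*(l - 1)*(l - 5)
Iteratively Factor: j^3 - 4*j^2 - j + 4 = (j + 1)*(j^2 - 5*j + 4) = (j - 4)*(j + 1)*(j - 1)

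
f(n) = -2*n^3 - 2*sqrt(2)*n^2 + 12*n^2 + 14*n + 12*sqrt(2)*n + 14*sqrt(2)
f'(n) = -6*n^2 - 4*sqrt(2)*n + 24*n + 14 + 12*sqrt(2)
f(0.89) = 53.22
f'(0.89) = 42.54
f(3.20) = 147.29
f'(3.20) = 28.23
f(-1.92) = 8.30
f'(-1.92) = -26.37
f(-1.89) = 7.53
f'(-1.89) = -25.13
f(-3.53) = 112.73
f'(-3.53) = -108.55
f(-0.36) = 9.93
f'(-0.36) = 23.59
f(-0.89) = 0.91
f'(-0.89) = 9.89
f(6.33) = 76.07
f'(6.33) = -93.33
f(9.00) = -416.57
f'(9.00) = -289.94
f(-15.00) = 8368.84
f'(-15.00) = -1594.18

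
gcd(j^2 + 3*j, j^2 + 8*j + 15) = j + 3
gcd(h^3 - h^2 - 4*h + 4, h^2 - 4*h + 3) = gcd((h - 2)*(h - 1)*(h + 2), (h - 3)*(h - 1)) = h - 1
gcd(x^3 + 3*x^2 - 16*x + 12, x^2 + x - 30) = x + 6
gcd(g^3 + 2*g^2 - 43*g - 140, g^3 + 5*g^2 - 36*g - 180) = g + 5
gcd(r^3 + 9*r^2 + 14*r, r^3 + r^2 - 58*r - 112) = r^2 + 9*r + 14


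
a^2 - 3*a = a*(a - 3)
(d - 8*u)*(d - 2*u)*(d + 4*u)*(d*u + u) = d^4*u - 6*d^3*u^2 + d^3*u - 24*d^2*u^3 - 6*d^2*u^2 + 64*d*u^4 - 24*d*u^3 + 64*u^4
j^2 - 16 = (j - 4)*(j + 4)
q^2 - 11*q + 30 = (q - 6)*(q - 5)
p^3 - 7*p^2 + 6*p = p*(p - 6)*(p - 1)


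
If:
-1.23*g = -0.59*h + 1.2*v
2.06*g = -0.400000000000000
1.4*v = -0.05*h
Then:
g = -0.19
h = -0.38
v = 0.01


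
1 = 1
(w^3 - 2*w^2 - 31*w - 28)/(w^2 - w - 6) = (-w^3 + 2*w^2 + 31*w + 28)/(-w^2 + w + 6)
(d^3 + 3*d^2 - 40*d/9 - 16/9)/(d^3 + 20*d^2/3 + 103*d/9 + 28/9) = (3*d - 4)/(3*d + 7)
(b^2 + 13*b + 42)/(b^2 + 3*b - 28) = (b + 6)/(b - 4)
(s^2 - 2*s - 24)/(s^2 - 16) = (s - 6)/(s - 4)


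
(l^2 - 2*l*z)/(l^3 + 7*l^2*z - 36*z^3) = l/(l^2 + 9*l*z + 18*z^2)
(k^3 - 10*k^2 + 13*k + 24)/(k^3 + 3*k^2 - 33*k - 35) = (k^2 - 11*k + 24)/(k^2 + 2*k - 35)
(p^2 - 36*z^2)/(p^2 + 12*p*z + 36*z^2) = (p - 6*z)/(p + 6*z)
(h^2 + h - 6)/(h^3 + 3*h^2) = (h - 2)/h^2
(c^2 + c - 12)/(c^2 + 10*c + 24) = (c - 3)/(c + 6)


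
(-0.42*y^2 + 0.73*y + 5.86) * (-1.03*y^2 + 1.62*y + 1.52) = 0.4326*y^4 - 1.4323*y^3 - 5.4916*y^2 + 10.6028*y + 8.9072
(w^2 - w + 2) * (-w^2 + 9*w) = -w^4 + 10*w^3 - 11*w^2 + 18*w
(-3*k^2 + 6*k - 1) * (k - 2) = -3*k^3 + 12*k^2 - 13*k + 2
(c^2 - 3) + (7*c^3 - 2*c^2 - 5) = 7*c^3 - c^2 - 8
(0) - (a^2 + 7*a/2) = -a^2 - 7*a/2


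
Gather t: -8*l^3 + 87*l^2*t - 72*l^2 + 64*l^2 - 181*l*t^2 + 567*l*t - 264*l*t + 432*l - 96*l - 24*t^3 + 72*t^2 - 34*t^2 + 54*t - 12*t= -8*l^3 - 8*l^2 + 336*l - 24*t^3 + t^2*(38 - 181*l) + t*(87*l^2 + 303*l + 42)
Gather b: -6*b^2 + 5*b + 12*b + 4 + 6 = -6*b^2 + 17*b + 10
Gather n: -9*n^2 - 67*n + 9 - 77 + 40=-9*n^2 - 67*n - 28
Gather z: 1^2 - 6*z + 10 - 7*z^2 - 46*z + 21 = -7*z^2 - 52*z + 32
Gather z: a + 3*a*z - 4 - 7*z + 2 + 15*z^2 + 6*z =a + 15*z^2 + z*(3*a - 1) - 2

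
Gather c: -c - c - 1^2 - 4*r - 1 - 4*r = -2*c - 8*r - 2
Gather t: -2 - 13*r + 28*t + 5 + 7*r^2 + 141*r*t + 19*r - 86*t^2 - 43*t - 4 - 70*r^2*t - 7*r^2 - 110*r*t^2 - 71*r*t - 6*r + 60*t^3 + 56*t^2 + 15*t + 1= 60*t^3 + t^2*(-110*r - 30) + t*(-70*r^2 + 70*r)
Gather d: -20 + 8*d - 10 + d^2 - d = d^2 + 7*d - 30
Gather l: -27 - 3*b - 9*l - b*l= -3*b + l*(-b - 9) - 27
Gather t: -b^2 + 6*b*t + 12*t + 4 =-b^2 + t*(6*b + 12) + 4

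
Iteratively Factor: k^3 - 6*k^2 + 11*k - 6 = (k - 3)*(k^2 - 3*k + 2) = (k - 3)*(k - 2)*(k - 1)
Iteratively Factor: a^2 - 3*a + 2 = (a - 1)*(a - 2)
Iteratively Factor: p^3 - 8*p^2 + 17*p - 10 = (p - 5)*(p^2 - 3*p + 2) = (p - 5)*(p - 1)*(p - 2)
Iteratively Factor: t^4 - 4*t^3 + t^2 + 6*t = (t)*(t^3 - 4*t^2 + t + 6) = t*(t + 1)*(t^2 - 5*t + 6) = t*(t - 2)*(t + 1)*(t - 3)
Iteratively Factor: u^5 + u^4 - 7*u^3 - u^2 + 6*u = (u)*(u^4 + u^3 - 7*u^2 - u + 6) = u*(u + 3)*(u^3 - 2*u^2 - u + 2) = u*(u - 2)*(u + 3)*(u^2 - 1) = u*(u - 2)*(u - 1)*(u + 3)*(u + 1)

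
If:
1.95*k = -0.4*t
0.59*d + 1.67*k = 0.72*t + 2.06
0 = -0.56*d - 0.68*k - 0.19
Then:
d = -0.95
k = 0.51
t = -2.47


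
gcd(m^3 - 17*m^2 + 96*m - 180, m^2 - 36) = m - 6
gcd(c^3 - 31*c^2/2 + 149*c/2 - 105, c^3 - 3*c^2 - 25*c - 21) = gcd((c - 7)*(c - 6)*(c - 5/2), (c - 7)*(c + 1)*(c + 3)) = c - 7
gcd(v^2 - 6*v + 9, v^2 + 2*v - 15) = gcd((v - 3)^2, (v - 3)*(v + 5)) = v - 3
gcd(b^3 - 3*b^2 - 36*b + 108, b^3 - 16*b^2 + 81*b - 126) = b^2 - 9*b + 18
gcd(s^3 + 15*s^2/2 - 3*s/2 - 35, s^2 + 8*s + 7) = s + 7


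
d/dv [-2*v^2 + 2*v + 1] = 2 - 4*v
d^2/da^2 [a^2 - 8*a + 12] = 2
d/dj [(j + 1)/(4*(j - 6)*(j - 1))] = (-j^2 - 2*j + 13)/(4*(j^4 - 14*j^3 + 61*j^2 - 84*j + 36))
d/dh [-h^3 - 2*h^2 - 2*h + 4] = -3*h^2 - 4*h - 2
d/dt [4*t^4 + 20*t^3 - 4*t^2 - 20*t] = 16*t^3 + 60*t^2 - 8*t - 20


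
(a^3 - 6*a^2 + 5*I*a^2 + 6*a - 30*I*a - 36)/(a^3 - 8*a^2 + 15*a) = (a^3 + a^2*(-6 + 5*I) + 6*a*(1 - 5*I) - 36)/(a*(a^2 - 8*a + 15))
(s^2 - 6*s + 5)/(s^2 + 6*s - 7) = (s - 5)/(s + 7)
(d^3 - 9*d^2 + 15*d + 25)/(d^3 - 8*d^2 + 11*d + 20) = (d - 5)/(d - 4)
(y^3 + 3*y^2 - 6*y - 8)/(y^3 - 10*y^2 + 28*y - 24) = (y^2 + 5*y + 4)/(y^2 - 8*y + 12)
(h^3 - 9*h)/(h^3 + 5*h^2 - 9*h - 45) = h/(h + 5)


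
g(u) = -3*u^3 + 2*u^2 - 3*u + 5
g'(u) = -9*u^2 + 4*u - 3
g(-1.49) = 23.83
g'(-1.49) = -28.94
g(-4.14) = 264.57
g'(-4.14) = -173.82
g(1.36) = -2.93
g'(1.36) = -14.21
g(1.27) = -1.73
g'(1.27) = -12.44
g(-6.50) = 932.88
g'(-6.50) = -409.25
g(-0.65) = 8.62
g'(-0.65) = -9.40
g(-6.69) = 1012.84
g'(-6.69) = -432.56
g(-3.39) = 155.03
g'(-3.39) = -119.99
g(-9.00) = 2381.00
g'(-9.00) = -768.00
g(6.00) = -589.00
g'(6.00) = -303.00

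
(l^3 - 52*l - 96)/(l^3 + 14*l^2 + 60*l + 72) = (l - 8)/(l + 6)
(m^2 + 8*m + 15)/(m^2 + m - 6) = (m + 5)/(m - 2)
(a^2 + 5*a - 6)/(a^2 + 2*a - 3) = (a + 6)/(a + 3)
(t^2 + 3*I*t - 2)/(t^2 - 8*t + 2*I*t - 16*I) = (t + I)/(t - 8)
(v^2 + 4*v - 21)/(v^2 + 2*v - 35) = (v - 3)/(v - 5)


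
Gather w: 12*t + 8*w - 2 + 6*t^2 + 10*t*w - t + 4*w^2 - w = 6*t^2 + 11*t + 4*w^2 + w*(10*t + 7) - 2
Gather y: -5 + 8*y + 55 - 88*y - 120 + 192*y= 112*y - 70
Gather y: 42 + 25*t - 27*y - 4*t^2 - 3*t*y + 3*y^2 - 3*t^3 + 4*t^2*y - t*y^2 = -3*t^3 - 4*t^2 + 25*t + y^2*(3 - t) + y*(4*t^2 - 3*t - 27) + 42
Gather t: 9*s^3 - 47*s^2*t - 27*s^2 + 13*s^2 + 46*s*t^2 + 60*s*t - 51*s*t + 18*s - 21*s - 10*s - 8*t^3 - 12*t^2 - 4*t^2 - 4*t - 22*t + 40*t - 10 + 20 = 9*s^3 - 14*s^2 - 13*s - 8*t^3 + t^2*(46*s - 16) + t*(-47*s^2 + 9*s + 14) + 10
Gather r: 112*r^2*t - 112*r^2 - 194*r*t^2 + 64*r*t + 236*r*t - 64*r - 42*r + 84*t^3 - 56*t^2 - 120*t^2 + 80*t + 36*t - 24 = r^2*(112*t - 112) + r*(-194*t^2 + 300*t - 106) + 84*t^3 - 176*t^2 + 116*t - 24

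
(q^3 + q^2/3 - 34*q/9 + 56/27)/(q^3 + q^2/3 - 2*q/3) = (q^2 + q - 28/9)/(q*(q + 1))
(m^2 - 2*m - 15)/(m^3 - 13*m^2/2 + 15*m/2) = 2*(m + 3)/(m*(2*m - 3))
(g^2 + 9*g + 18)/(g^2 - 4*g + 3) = (g^2 + 9*g + 18)/(g^2 - 4*g + 3)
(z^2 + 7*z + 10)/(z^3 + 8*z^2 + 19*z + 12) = (z^2 + 7*z + 10)/(z^3 + 8*z^2 + 19*z + 12)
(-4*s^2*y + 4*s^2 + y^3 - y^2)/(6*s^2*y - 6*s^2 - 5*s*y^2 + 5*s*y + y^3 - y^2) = (2*s + y)/(-3*s + y)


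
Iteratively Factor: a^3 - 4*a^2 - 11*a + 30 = (a - 2)*(a^2 - 2*a - 15) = (a - 5)*(a - 2)*(a + 3)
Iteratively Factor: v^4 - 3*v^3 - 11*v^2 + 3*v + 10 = (v + 2)*(v^3 - 5*v^2 - v + 5) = (v - 5)*(v + 2)*(v^2 - 1) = (v - 5)*(v - 1)*(v + 2)*(v + 1)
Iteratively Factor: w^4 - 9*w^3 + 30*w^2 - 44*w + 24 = (w - 2)*(w^3 - 7*w^2 + 16*w - 12) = (w - 2)^2*(w^2 - 5*w + 6) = (w - 3)*(w - 2)^2*(w - 2)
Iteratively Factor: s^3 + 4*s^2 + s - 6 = (s - 1)*(s^2 + 5*s + 6) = (s - 1)*(s + 2)*(s + 3)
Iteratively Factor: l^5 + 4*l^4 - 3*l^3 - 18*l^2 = (l - 2)*(l^4 + 6*l^3 + 9*l^2) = l*(l - 2)*(l^3 + 6*l^2 + 9*l) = l*(l - 2)*(l + 3)*(l^2 + 3*l) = l^2*(l - 2)*(l + 3)*(l + 3)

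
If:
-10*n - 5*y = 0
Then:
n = -y/2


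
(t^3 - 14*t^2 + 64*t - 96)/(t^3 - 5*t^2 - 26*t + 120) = (t - 4)/(t + 5)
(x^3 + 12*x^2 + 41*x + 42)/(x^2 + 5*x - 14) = (x^2 + 5*x + 6)/(x - 2)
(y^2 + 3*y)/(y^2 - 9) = y/(y - 3)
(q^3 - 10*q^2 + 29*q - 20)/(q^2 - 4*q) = q - 6 + 5/q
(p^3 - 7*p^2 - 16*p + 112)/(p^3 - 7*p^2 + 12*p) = (p^2 - 3*p - 28)/(p*(p - 3))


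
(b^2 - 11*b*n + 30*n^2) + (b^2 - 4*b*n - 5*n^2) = 2*b^2 - 15*b*n + 25*n^2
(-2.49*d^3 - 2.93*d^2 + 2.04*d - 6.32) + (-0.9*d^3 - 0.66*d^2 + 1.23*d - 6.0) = -3.39*d^3 - 3.59*d^2 + 3.27*d - 12.32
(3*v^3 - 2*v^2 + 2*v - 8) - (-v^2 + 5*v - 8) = 3*v^3 - v^2 - 3*v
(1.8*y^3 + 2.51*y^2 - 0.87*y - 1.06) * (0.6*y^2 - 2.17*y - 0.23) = 1.08*y^5 - 2.4*y^4 - 6.3827*y^3 + 0.6746*y^2 + 2.5003*y + 0.2438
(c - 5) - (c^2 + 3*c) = -c^2 - 2*c - 5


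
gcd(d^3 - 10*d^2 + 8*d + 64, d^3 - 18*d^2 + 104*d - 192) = d^2 - 12*d + 32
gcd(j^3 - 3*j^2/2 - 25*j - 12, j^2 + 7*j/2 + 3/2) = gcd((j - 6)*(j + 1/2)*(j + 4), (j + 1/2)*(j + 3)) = j + 1/2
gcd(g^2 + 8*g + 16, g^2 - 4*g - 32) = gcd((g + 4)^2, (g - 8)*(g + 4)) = g + 4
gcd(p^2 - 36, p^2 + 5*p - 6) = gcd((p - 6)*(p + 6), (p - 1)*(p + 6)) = p + 6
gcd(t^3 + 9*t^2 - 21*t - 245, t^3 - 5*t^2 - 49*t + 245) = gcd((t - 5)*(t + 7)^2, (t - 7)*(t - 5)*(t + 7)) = t^2 + 2*t - 35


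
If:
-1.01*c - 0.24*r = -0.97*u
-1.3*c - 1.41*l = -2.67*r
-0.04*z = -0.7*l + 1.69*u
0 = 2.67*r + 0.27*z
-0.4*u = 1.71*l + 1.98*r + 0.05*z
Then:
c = 0.00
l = 0.00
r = 0.00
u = 0.00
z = 0.00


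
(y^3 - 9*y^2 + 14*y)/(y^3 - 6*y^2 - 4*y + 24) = y*(y - 7)/(y^2 - 4*y - 12)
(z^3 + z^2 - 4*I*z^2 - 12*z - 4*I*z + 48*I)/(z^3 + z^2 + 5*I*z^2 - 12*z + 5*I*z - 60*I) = (z - 4*I)/(z + 5*I)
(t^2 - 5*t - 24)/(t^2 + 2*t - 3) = (t - 8)/(t - 1)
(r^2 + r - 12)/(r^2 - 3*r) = (r + 4)/r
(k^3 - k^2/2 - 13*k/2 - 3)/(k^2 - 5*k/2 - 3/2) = k + 2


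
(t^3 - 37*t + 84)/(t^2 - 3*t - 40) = (-t^3 + 37*t - 84)/(-t^2 + 3*t + 40)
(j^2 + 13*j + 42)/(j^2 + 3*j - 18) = (j + 7)/(j - 3)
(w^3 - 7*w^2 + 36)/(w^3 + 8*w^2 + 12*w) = (w^2 - 9*w + 18)/(w*(w + 6))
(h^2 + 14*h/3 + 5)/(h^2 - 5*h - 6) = (h^2 + 14*h/3 + 5)/(h^2 - 5*h - 6)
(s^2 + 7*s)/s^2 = (s + 7)/s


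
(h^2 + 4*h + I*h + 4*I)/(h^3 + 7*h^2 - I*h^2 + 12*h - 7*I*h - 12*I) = (h + I)/(h^2 + h*(3 - I) - 3*I)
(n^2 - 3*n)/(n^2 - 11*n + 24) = n/(n - 8)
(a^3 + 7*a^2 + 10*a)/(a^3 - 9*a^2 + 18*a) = (a^2 + 7*a + 10)/(a^2 - 9*a + 18)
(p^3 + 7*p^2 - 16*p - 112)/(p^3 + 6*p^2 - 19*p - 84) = (p + 4)/(p + 3)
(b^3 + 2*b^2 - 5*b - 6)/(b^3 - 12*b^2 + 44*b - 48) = (b^2 + 4*b + 3)/(b^2 - 10*b + 24)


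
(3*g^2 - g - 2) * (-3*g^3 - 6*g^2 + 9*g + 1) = -9*g^5 - 15*g^4 + 39*g^3 + 6*g^2 - 19*g - 2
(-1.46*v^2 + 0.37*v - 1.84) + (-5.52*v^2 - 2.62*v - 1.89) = -6.98*v^2 - 2.25*v - 3.73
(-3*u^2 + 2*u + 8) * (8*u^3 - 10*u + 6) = -24*u^5 + 16*u^4 + 94*u^3 - 38*u^2 - 68*u + 48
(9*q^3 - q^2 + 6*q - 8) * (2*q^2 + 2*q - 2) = 18*q^5 + 16*q^4 - 8*q^3 - 2*q^2 - 28*q + 16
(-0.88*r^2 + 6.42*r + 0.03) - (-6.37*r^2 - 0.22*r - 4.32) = 5.49*r^2 + 6.64*r + 4.35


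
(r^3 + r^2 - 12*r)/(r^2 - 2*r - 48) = r*(-r^2 - r + 12)/(-r^2 + 2*r + 48)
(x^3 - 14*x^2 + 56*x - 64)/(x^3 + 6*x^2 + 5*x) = (x^3 - 14*x^2 + 56*x - 64)/(x*(x^2 + 6*x + 5))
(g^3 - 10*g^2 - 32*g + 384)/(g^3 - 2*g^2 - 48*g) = (g - 8)/g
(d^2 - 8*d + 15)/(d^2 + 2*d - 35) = (d - 3)/(d + 7)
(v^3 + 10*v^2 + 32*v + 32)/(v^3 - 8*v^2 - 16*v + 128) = (v^2 + 6*v + 8)/(v^2 - 12*v + 32)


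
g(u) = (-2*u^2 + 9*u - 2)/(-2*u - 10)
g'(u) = (9 - 4*u)/(-2*u - 10) + 2*(-2*u^2 + 9*u - 2)/(-2*u - 10)^2 = (u^2 + 10*u - 47/2)/(u^2 + 10*u + 25)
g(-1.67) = 3.39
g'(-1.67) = -3.37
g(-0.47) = 0.74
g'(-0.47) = -1.36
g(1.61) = -0.55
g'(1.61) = -0.11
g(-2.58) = 7.96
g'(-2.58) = -7.28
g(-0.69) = 1.06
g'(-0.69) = -1.61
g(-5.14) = -361.07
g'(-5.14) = -2473.49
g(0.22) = 0.01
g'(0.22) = -0.78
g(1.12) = -0.46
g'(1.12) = -0.29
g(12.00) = 5.35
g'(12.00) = 0.83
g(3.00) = -0.44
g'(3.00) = 0.24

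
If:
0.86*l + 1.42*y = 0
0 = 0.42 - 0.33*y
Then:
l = -2.10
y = 1.27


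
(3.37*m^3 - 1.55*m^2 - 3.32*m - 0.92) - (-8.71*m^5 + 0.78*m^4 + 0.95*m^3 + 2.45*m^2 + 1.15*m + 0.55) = 8.71*m^5 - 0.78*m^4 + 2.42*m^3 - 4.0*m^2 - 4.47*m - 1.47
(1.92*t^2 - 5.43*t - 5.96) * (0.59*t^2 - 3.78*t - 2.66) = 1.1328*t^4 - 10.4613*t^3 + 11.9018*t^2 + 36.9726*t + 15.8536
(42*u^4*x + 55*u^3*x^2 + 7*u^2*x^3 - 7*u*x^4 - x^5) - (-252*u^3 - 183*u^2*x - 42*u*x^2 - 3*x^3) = 42*u^4*x + 55*u^3*x^2 + 252*u^3 + 7*u^2*x^3 + 183*u^2*x - 7*u*x^4 + 42*u*x^2 - x^5 + 3*x^3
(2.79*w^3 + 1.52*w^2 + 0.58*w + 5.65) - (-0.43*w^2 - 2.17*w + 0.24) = 2.79*w^3 + 1.95*w^2 + 2.75*w + 5.41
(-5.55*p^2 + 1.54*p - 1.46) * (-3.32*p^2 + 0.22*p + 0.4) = 18.426*p^4 - 6.3338*p^3 + 2.966*p^2 + 0.2948*p - 0.584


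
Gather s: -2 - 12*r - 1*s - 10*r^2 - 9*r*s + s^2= -10*r^2 - 12*r + s^2 + s*(-9*r - 1) - 2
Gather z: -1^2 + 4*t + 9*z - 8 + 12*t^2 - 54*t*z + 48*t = 12*t^2 + 52*t + z*(9 - 54*t) - 9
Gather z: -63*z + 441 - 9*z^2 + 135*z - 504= -9*z^2 + 72*z - 63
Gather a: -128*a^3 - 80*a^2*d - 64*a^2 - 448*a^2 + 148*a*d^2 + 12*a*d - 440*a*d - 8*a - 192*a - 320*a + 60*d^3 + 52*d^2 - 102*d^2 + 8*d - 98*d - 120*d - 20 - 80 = -128*a^3 + a^2*(-80*d - 512) + a*(148*d^2 - 428*d - 520) + 60*d^3 - 50*d^2 - 210*d - 100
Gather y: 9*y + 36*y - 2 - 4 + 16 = 45*y + 10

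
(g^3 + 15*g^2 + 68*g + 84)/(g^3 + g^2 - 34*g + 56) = (g^2 + 8*g + 12)/(g^2 - 6*g + 8)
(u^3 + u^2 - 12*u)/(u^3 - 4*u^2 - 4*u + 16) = u*(u^2 + u - 12)/(u^3 - 4*u^2 - 4*u + 16)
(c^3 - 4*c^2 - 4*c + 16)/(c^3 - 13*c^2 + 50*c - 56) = (c + 2)/(c - 7)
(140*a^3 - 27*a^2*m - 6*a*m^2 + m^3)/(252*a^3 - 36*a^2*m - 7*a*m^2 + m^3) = (20*a^2 - a*m - m^2)/(36*a^2 - m^2)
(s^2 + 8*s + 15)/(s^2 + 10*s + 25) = (s + 3)/(s + 5)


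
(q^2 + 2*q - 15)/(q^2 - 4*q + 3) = (q + 5)/(q - 1)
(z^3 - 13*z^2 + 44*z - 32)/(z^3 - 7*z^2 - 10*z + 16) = (z - 4)/(z + 2)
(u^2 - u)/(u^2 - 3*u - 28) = u*(1 - u)/(-u^2 + 3*u + 28)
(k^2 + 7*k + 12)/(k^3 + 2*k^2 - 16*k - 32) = (k + 3)/(k^2 - 2*k - 8)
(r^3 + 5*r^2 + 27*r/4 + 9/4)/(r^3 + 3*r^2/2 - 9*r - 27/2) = (r + 1/2)/(r - 3)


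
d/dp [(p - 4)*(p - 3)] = 2*p - 7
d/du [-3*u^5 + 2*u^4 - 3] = u^3*(8 - 15*u)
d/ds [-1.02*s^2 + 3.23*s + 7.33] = 3.23 - 2.04*s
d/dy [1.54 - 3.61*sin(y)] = -3.61*cos(y)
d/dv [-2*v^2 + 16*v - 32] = 16 - 4*v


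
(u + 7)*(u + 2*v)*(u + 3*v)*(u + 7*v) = u^4 + 12*u^3*v + 7*u^3 + 41*u^2*v^2 + 84*u^2*v + 42*u*v^3 + 287*u*v^2 + 294*v^3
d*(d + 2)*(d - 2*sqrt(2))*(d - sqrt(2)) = d^4 - 3*sqrt(2)*d^3 + 2*d^3 - 6*sqrt(2)*d^2 + 4*d^2 + 8*d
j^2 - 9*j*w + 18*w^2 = (j - 6*w)*(j - 3*w)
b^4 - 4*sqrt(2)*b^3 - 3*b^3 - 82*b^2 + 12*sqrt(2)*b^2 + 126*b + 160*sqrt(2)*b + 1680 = (b - 8)*(b + 5)*(b - 7*sqrt(2))*(b + 3*sqrt(2))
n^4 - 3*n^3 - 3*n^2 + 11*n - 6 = (n - 3)*(n - 1)^2*(n + 2)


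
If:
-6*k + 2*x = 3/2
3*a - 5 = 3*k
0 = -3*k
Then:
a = 5/3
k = 0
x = 3/4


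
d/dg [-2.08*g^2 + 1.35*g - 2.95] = 1.35 - 4.16*g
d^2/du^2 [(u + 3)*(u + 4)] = 2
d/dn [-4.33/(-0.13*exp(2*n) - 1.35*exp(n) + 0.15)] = (-1.1258*exp(n) - 5.8455)*exp(n)/(0.13*exp(2*n) + 1.35*exp(n) - 0.15)^2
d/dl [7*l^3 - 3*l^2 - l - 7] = 21*l^2 - 6*l - 1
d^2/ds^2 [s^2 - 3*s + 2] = 2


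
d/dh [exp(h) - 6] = exp(h)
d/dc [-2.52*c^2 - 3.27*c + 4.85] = -5.04*c - 3.27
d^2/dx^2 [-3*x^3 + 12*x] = -18*x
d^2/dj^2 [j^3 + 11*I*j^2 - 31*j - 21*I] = 6*j + 22*I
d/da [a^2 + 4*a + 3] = 2*a + 4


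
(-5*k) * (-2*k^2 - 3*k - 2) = 10*k^3 + 15*k^2 + 10*k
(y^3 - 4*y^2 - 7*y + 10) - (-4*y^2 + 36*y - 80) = y^3 - 43*y + 90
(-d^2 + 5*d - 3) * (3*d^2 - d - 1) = -3*d^4 + 16*d^3 - 13*d^2 - 2*d + 3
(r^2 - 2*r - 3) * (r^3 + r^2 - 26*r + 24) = r^5 - r^4 - 31*r^3 + 73*r^2 + 30*r - 72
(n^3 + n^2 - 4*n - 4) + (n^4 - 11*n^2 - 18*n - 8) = n^4 + n^3 - 10*n^2 - 22*n - 12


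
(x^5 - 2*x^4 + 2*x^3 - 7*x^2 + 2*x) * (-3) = -3*x^5 + 6*x^4 - 6*x^3 + 21*x^2 - 6*x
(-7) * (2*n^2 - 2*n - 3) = -14*n^2 + 14*n + 21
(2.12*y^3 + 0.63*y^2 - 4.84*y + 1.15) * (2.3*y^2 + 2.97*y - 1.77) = 4.876*y^5 + 7.7454*y^4 - 13.0133*y^3 - 12.8449*y^2 + 11.9823*y - 2.0355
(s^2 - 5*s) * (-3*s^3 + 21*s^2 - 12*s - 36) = -3*s^5 + 36*s^4 - 117*s^3 + 24*s^2 + 180*s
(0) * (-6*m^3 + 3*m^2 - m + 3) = 0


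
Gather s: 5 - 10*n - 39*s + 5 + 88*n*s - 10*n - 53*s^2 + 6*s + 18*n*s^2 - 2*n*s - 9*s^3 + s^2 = -20*n - 9*s^3 + s^2*(18*n - 52) + s*(86*n - 33) + 10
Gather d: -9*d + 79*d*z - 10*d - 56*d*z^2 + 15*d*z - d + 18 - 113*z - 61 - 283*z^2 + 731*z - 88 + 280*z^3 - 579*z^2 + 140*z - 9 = d*(-56*z^2 + 94*z - 20) + 280*z^3 - 862*z^2 + 758*z - 140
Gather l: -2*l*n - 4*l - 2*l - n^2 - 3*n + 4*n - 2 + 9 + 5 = l*(-2*n - 6) - n^2 + n + 12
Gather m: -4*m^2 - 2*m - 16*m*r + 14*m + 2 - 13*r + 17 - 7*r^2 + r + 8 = -4*m^2 + m*(12 - 16*r) - 7*r^2 - 12*r + 27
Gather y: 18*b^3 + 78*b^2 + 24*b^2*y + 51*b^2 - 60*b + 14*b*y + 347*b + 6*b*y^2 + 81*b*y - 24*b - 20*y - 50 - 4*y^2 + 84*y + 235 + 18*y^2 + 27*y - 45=18*b^3 + 129*b^2 + 263*b + y^2*(6*b + 14) + y*(24*b^2 + 95*b + 91) + 140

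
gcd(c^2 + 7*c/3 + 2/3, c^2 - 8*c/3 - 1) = c + 1/3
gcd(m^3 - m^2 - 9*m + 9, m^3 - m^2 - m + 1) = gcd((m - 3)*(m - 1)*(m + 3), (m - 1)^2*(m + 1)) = m - 1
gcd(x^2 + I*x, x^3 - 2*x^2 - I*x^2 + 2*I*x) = x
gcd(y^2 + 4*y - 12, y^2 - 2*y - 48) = y + 6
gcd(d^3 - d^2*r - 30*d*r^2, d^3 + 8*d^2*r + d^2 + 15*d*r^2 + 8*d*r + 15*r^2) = d + 5*r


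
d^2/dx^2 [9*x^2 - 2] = 18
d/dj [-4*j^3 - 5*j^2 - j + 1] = -12*j^2 - 10*j - 1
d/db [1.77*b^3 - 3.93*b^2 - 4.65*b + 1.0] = 5.31*b^2 - 7.86*b - 4.65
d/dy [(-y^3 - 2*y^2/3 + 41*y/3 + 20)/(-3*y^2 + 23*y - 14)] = (9*y^4 - 138*y^3 + 203*y^2 + 416*y - 1954)/(3*(9*y^4 - 138*y^3 + 613*y^2 - 644*y + 196))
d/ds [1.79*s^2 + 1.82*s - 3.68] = 3.58*s + 1.82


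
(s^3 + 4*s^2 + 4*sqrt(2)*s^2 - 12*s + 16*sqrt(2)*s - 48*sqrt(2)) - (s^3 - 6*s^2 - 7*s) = 4*sqrt(2)*s^2 + 10*s^2 - 5*s + 16*sqrt(2)*s - 48*sqrt(2)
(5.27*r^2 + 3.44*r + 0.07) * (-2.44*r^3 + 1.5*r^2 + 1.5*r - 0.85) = -12.8588*r^5 - 0.4886*r^4 + 12.8942*r^3 + 0.785500000000001*r^2 - 2.819*r - 0.0595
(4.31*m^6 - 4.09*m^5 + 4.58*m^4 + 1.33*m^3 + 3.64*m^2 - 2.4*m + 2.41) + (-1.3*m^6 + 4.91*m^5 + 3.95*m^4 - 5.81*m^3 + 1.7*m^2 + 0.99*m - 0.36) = 3.01*m^6 + 0.82*m^5 + 8.53*m^4 - 4.48*m^3 + 5.34*m^2 - 1.41*m + 2.05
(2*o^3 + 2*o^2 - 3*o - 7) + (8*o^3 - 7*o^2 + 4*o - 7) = 10*o^3 - 5*o^2 + o - 14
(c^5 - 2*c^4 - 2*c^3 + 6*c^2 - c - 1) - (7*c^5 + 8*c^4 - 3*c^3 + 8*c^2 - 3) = -6*c^5 - 10*c^4 + c^3 - 2*c^2 - c + 2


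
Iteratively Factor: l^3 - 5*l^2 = (l)*(l^2 - 5*l) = l*(l - 5)*(l)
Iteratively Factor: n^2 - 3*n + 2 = (n - 1)*(n - 2)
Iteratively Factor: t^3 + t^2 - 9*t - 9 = (t - 3)*(t^2 + 4*t + 3) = (t - 3)*(t + 3)*(t + 1)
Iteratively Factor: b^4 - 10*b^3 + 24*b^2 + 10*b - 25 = (b - 5)*(b^3 - 5*b^2 - b + 5) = (b - 5)^2*(b^2 - 1) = (b - 5)^2*(b + 1)*(b - 1)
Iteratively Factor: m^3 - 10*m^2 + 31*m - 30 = (m - 3)*(m^2 - 7*m + 10) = (m - 3)*(m - 2)*(m - 5)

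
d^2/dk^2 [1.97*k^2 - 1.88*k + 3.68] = 3.94000000000000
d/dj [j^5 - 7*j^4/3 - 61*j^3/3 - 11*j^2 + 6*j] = 5*j^4 - 28*j^3/3 - 61*j^2 - 22*j + 6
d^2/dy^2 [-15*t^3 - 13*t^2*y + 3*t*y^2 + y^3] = 6*t + 6*y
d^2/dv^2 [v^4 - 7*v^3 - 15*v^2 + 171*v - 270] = 12*v^2 - 42*v - 30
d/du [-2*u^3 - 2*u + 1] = -6*u^2 - 2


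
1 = 1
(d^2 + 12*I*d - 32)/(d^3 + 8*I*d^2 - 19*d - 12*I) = (d + 8*I)/(d^2 + 4*I*d - 3)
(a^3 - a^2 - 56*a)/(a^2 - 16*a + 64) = a*(a + 7)/(a - 8)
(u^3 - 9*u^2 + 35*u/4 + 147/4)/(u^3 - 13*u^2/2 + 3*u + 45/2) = (2*u^2 - 21*u + 49)/(2*(u^2 - 8*u + 15))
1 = 1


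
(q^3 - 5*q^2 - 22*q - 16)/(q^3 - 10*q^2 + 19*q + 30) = (q^2 - 6*q - 16)/(q^2 - 11*q + 30)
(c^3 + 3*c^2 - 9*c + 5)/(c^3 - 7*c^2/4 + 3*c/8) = 8*(c^3 + 3*c^2 - 9*c + 5)/(c*(8*c^2 - 14*c + 3))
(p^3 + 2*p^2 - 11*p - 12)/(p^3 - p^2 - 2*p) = (p^2 + p - 12)/(p*(p - 2))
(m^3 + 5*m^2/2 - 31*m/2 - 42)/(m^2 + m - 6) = (m^2 - m/2 - 14)/(m - 2)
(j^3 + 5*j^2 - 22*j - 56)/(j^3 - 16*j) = (j^2 + 9*j + 14)/(j*(j + 4))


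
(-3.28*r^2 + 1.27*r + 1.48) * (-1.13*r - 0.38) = 3.7064*r^3 - 0.1887*r^2 - 2.155*r - 0.5624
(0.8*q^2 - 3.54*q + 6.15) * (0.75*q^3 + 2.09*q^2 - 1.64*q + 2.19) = 0.6*q^5 - 0.983*q^4 - 4.0981*q^3 + 20.4111*q^2 - 17.8386*q + 13.4685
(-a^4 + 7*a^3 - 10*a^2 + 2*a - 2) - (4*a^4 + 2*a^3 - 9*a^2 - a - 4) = -5*a^4 + 5*a^3 - a^2 + 3*a + 2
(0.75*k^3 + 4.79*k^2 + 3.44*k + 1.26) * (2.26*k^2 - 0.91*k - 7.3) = 1.695*k^5 + 10.1429*k^4 - 2.0595*k^3 - 35.2498*k^2 - 26.2586*k - 9.198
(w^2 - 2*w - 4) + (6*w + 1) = w^2 + 4*w - 3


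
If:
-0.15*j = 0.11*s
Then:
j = -0.733333333333333*s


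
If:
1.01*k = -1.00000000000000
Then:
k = -0.99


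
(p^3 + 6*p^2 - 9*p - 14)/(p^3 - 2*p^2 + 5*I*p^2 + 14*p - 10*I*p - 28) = (p^2 + 8*p + 7)/(p^2 + 5*I*p + 14)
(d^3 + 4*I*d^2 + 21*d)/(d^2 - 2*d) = (d^2 + 4*I*d + 21)/(d - 2)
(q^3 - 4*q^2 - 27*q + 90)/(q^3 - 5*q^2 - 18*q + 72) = (q + 5)/(q + 4)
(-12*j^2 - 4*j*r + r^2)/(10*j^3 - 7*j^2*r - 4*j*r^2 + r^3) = (-6*j + r)/(5*j^2 - 6*j*r + r^2)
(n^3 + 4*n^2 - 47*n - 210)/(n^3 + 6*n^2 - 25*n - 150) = (n - 7)/(n - 5)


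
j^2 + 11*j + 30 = (j + 5)*(j + 6)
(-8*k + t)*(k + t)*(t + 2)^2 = -8*k^2*t^2 - 32*k^2*t - 32*k^2 - 7*k*t^3 - 28*k*t^2 - 28*k*t + t^4 + 4*t^3 + 4*t^2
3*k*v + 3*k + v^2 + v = (3*k + v)*(v + 1)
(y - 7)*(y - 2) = y^2 - 9*y + 14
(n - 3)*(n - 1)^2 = n^3 - 5*n^2 + 7*n - 3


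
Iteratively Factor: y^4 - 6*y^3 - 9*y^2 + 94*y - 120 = (y + 4)*(y^3 - 10*y^2 + 31*y - 30) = (y - 2)*(y + 4)*(y^2 - 8*y + 15) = (y - 3)*(y - 2)*(y + 4)*(y - 5)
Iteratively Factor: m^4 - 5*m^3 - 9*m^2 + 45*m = (m - 5)*(m^3 - 9*m) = (m - 5)*(m - 3)*(m^2 + 3*m) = m*(m - 5)*(m - 3)*(m + 3)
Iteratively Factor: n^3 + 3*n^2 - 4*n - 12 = (n - 2)*(n^2 + 5*n + 6) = (n - 2)*(n + 2)*(n + 3)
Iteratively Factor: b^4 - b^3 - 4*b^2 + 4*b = (b - 1)*(b^3 - 4*b) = (b - 1)*(b + 2)*(b^2 - 2*b) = (b - 2)*(b - 1)*(b + 2)*(b)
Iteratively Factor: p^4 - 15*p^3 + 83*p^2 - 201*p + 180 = (p - 5)*(p^3 - 10*p^2 + 33*p - 36) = (p - 5)*(p - 3)*(p^2 - 7*p + 12) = (p - 5)*(p - 4)*(p - 3)*(p - 3)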